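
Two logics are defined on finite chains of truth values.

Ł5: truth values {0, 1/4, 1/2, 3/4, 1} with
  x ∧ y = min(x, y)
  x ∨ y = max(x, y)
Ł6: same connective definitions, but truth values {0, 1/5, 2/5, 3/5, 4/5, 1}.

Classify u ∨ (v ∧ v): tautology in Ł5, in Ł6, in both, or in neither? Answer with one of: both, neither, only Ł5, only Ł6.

neither

In Ł5: at u = 0, v = 0 the value is 0 — not a tautology.
In Ł6: at u = 0, v = 0 the value is 0 — not a tautology.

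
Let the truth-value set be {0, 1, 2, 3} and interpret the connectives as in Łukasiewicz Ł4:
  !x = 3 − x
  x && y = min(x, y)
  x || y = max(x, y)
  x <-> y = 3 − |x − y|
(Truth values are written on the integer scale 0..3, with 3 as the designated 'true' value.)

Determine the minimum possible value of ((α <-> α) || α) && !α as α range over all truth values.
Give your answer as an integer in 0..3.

Take α = 3:
α <-> α = 3 <-> 3 = 3
(α <-> α) || α = 3 || 3 = 3
!α = !3 = 0
((α <-> α) || α) && !α = 3 && 0 = 0
No assignment yields a value below 0, so this is the minimum.

0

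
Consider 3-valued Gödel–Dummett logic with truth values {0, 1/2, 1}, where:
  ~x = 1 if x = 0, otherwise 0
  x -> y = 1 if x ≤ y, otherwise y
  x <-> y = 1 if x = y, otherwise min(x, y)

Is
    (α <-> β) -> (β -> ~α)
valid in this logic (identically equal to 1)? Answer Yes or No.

Counterexample: take α = 1/2, β = 1/2.
α <-> β = 1/2 <-> 1/2 = 1
~α = ~1/2 = 0
β -> ~α = 1/2 -> 0 = 0
(α <-> β) -> (β -> ~α) = 1 -> 0 = 0
This gives 0 ≠ 1.

No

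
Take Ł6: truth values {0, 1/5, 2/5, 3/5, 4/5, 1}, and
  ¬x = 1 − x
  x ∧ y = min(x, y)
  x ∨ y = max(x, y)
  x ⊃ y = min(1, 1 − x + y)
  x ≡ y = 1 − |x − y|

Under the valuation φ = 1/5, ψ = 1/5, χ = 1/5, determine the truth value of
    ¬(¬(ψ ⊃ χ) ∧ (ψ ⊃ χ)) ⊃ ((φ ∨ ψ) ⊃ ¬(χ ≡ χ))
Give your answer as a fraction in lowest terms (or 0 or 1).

ψ ⊃ χ = 1/5 ⊃ 1/5 = 1
¬(ψ ⊃ χ) = ¬1 = 0
ψ ⊃ χ = 1/5 ⊃ 1/5 = 1
¬(ψ ⊃ χ) ∧ (ψ ⊃ χ) = 0 ∧ 1 = 0
¬(¬(ψ ⊃ χ) ∧ (ψ ⊃ χ)) = ¬0 = 1
φ ∨ ψ = 1/5 ∨ 1/5 = 1/5
χ ≡ χ = 1/5 ≡ 1/5 = 1
¬(χ ≡ χ) = ¬1 = 0
(φ ∨ ψ) ⊃ ¬(χ ≡ χ) = 1/5 ⊃ 0 = 4/5
¬(¬(ψ ⊃ χ) ∧ (ψ ⊃ χ)) ⊃ ((φ ∨ ψ) ⊃ ¬(χ ≡ χ)) = 1 ⊃ 4/5 = 4/5

4/5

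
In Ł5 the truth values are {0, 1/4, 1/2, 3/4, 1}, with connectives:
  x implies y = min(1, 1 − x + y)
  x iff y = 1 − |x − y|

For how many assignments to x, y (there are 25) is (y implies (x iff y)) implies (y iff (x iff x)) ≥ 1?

value 1: 7 assignments (counts)
value 3/4: 3 assignments
value 1/2: 5 assignments
value 1/4: 5 assignments
value 0: 5 assignments
So 7 of the 25 assignments meet the threshold.

7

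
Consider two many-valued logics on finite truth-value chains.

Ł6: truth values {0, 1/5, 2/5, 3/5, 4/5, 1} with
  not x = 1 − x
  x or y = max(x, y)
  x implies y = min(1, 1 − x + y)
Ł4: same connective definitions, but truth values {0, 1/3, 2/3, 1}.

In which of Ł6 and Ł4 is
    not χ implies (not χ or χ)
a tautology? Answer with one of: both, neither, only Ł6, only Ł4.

In Ł6: every assignment gives 1 — tautology.
In Ł4: every assignment gives 1 — tautology.

both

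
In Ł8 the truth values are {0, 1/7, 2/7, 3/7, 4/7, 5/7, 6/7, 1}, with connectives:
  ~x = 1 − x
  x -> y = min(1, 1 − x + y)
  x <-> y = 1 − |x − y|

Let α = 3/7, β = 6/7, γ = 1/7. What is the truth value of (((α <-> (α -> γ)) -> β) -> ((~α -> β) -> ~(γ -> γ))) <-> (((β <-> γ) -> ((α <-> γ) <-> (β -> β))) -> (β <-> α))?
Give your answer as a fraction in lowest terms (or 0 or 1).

3/7

α -> γ = 3/7 -> 1/7 = 5/7
α <-> (α -> γ) = 3/7 <-> 5/7 = 5/7
(α <-> (α -> γ)) -> β = 5/7 -> 6/7 = 1
~α = ~3/7 = 4/7
~α -> β = 4/7 -> 6/7 = 1
γ -> γ = 1/7 -> 1/7 = 1
~(γ -> γ) = ~1 = 0
(~α -> β) -> ~(γ -> γ) = 1 -> 0 = 0
((α <-> (α -> γ)) -> β) -> ((~α -> β) -> ~(γ -> γ)) = 1 -> 0 = 0
β <-> γ = 6/7 <-> 1/7 = 2/7
α <-> γ = 3/7 <-> 1/7 = 5/7
β -> β = 6/7 -> 6/7 = 1
(α <-> γ) <-> (β -> β) = 5/7 <-> 1 = 5/7
(β <-> γ) -> ((α <-> γ) <-> (β -> β)) = 2/7 -> 5/7 = 1
β <-> α = 6/7 <-> 3/7 = 4/7
((β <-> γ) -> ((α <-> γ) <-> (β -> β))) -> (β <-> α) = 1 -> 4/7 = 4/7
(((α <-> (α -> γ)) -> β) -> ((~α -> β) -> ~(γ -> γ))) <-> (((β <-> γ) -> ((α <-> γ) <-> (β -> β))) -> (β <-> α)) = 0 <-> 4/7 = 3/7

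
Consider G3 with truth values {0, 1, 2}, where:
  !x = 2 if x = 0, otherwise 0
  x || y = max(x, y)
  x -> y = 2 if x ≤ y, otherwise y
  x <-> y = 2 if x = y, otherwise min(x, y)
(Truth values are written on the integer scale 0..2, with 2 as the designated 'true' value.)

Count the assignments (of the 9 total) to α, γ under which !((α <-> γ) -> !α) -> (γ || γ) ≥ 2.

7

α = 0, γ = 0 ↦ 2  ≥
α = 0, γ = 1 ↦ 2  ≥
α = 0, γ = 2 ↦ 2  ≥
α = 1, γ = 0 ↦ 2  ≥
α = 1, γ = 1 ↦ 1  <
α = 1, γ = 2 ↦ 2  ≥
α = 2, γ = 0 ↦ 2  ≥
α = 2, γ = 1 ↦ 1  <
α = 2, γ = 2 ↦ 2  ≥
So 7 of the 9 assignments meet the threshold.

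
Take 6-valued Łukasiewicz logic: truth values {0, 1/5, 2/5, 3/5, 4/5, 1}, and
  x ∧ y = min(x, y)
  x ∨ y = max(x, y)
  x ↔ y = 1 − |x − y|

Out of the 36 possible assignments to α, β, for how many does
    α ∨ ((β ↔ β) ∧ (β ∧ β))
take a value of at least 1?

11

value 1: 11 assignments (counts)
value 4/5: 9 assignments
value 3/5: 7 assignments
value 2/5: 5 assignments
value 1/5: 3 assignments
value 0: 1 assignment
So 11 of the 36 assignments meet the threshold.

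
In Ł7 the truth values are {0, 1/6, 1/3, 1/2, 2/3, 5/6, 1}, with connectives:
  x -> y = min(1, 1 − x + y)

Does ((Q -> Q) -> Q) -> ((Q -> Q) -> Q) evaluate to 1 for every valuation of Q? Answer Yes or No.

Yes

Q = 0 ↦ 1
Q = 1/6 ↦ 1
Q = 1/3 ↦ 1
Q = 1/2 ↦ 1
Q = 2/3 ↦ 1
Q = 5/6 ↦ 1
Q = 1 ↦ 1
Every assignment gives a value ≥ 1.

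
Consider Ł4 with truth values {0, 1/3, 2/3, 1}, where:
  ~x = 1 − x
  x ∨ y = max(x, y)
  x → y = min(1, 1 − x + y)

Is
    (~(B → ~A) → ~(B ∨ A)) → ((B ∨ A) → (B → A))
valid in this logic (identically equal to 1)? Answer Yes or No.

Counterexample: take A = 0, B = 2/3.
~A = ~0 = 1
B → ~A = 2/3 → 1 = 1
~(B → ~A) = ~1 = 0
B ∨ A = 2/3 ∨ 0 = 2/3
~(B ∨ A) = ~2/3 = 1/3
~(B → ~A) → ~(B ∨ A) = 0 → 1/3 = 1
B ∨ A = 2/3 ∨ 0 = 2/3
B → A = 2/3 → 0 = 1/3
(B ∨ A) → (B → A) = 2/3 → 1/3 = 2/3
(~(B → ~A) → ~(B ∨ A)) → ((B ∨ A) → (B → A)) = 1 → 2/3 = 2/3
This gives 2/3 ≠ 1.

No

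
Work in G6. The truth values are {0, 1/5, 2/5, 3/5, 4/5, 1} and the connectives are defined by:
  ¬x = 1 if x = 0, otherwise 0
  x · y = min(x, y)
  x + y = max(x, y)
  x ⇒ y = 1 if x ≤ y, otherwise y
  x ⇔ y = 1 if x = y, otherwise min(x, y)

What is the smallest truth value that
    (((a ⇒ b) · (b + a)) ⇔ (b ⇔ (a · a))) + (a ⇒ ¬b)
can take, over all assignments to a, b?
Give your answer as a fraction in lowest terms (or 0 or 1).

Take a = 1/5, b = 1/5:
a ⇒ b = 1/5 ⇒ 1/5 = 1
b + a = 1/5 + 1/5 = 1/5
(a ⇒ b) · (b + a) = 1 · 1/5 = 1/5
a · a = 1/5 · 1/5 = 1/5
b ⇔ (a · a) = 1/5 ⇔ 1/5 = 1
((a ⇒ b) · (b + a)) ⇔ (b ⇔ (a · a)) = 1/5 ⇔ 1 = 1/5
¬b = ¬1/5 = 0
a ⇒ ¬b = 1/5 ⇒ 0 = 0
(((a ⇒ b) · (b + a)) ⇔ (b ⇔ (a · a))) + (a ⇒ ¬b) = 1/5 + 0 = 1/5
No assignment yields a value below 1/5, so this is the minimum.

1/5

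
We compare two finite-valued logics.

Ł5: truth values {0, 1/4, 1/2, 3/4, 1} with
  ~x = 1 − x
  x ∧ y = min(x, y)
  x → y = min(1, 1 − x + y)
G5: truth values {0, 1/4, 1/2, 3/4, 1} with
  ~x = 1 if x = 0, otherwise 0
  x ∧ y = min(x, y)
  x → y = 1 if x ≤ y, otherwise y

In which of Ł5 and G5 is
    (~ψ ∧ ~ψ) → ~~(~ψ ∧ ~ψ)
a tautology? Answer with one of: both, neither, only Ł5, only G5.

both

In Ł5: every assignment gives 1 — tautology.
In G5: every assignment gives 1 — tautology.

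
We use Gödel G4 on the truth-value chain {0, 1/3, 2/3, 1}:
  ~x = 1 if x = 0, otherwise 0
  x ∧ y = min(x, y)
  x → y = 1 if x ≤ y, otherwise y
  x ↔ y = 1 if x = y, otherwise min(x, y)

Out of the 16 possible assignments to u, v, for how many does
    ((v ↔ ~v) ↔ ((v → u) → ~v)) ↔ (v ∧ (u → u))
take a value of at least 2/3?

10

u = 0, v = 0 ↦ 1  ≥
u = 0, v = 1/3 ↦ 0  <
u = 0, v = 2/3 ↦ 0  <
u = 0, v = 1 ↦ 0  <
u = 1/3, v = 0 ↦ 1  ≥
u = 1/3, v = 1/3 ↦ 1/3  <
u = 1/3, v = 2/3 ↦ 2/3  ≥
u = 1/3, v = 1 ↦ 1  ≥
u = 2/3, v = 0 ↦ 1  ≥
u = 2/3, v = 1/3 ↦ 1/3  <
u = 2/3, v = 2/3 ↦ 2/3  ≥
u = 2/3, v = 1 ↦ 1  ≥
u = 1, v = 0 ↦ 1  ≥
u = 1, v = 1/3 ↦ 1/3  <
u = 1, v = 2/3 ↦ 2/3  ≥
u = 1, v = 1 ↦ 1  ≥
So 10 of the 16 assignments meet the threshold.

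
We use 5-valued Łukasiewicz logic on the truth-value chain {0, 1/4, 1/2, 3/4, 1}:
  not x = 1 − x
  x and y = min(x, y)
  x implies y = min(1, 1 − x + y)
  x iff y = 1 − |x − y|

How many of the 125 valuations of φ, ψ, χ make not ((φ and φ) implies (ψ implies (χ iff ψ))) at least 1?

value 1: 1 assignment (counts)
value 3/4: 2 assignments
value 1/2: 4 assignments
value 1/4: 6 assignments
value 0: 112 assignments
So 1 of the 125 assignments meets the threshold.

1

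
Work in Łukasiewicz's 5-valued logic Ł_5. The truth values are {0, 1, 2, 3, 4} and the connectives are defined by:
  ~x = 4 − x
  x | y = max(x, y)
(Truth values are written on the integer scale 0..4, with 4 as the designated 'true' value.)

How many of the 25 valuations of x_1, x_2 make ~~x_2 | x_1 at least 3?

value 4: 9 assignments (counts)
value 3: 7 assignments (counts)
value 2: 5 assignments
value 1: 3 assignments
value 0: 1 assignment
So 16 of the 25 assignments meet the threshold.

16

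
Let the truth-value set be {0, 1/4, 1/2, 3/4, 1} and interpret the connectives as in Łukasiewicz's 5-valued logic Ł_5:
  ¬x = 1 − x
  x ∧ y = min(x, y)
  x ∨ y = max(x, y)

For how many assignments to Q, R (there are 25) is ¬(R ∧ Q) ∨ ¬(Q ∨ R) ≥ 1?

9

value 1: 9 assignments (counts)
value 3/4: 7 assignments
value 1/2: 5 assignments
value 1/4: 3 assignments
value 0: 1 assignment
So 9 of the 25 assignments meet the threshold.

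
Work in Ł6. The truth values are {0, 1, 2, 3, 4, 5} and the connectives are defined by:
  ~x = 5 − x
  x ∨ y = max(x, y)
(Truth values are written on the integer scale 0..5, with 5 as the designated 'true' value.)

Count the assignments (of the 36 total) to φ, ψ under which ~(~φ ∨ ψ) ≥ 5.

value 5: 1 assignment (counts)
value 4: 3 assignments
value 3: 5 assignments
value 2: 7 assignments
value 1: 9 assignments
value 0: 11 assignments
So 1 of the 36 assignments meets the threshold.

1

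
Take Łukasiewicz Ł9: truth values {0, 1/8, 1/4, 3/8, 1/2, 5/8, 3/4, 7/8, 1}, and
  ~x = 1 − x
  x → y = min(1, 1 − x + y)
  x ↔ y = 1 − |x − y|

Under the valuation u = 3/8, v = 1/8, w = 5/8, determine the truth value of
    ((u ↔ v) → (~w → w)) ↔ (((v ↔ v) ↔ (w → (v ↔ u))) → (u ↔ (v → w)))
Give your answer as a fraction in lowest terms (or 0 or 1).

u ↔ v = 3/8 ↔ 1/8 = 3/4
~w = ~5/8 = 3/8
~w → w = 3/8 → 5/8 = 1
(u ↔ v) → (~w → w) = 3/4 → 1 = 1
v ↔ v = 1/8 ↔ 1/8 = 1
v ↔ u = 1/8 ↔ 3/8 = 3/4
w → (v ↔ u) = 5/8 → 3/4 = 1
(v ↔ v) ↔ (w → (v ↔ u)) = 1 ↔ 1 = 1
v → w = 1/8 → 5/8 = 1
u ↔ (v → w) = 3/8 ↔ 1 = 3/8
((v ↔ v) ↔ (w → (v ↔ u))) → (u ↔ (v → w)) = 1 → 3/8 = 3/8
((u ↔ v) → (~w → w)) ↔ (((v ↔ v) ↔ (w → (v ↔ u))) → (u ↔ (v → w))) = 1 ↔ 3/8 = 3/8

3/8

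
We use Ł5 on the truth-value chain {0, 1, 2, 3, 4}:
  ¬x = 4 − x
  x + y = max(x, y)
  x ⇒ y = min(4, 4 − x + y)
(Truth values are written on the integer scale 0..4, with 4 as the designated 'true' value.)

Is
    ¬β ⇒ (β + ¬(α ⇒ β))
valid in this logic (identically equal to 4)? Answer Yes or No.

Counterexample: take α = 0, β = 0.
¬β = ¬0 = 4
α ⇒ β = 0 ⇒ 0 = 4
¬(α ⇒ β) = ¬4 = 0
β + ¬(α ⇒ β) = 0 + 0 = 0
¬β ⇒ (β + ¬(α ⇒ β)) = 4 ⇒ 0 = 0
This gives 0 ≠ 4.

No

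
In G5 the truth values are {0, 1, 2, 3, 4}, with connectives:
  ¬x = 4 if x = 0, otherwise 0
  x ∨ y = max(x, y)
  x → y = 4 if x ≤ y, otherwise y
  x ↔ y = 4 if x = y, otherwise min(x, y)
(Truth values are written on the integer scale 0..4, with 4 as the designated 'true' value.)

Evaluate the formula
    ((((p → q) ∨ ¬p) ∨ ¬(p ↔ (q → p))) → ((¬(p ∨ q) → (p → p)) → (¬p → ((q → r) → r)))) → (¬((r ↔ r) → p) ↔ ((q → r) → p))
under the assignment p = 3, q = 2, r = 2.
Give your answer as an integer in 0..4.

p → q = 3 → 2 = 2
¬p = ¬3 = 0
(p → q) ∨ ¬p = 2 ∨ 0 = 2
q → p = 2 → 3 = 4
p ↔ (q → p) = 3 ↔ 4 = 3
¬(p ↔ (q → p)) = ¬3 = 0
((p → q) ∨ ¬p) ∨ ¬(p ↔ (q → p)) = 2 ∨ 0 = 2
p ∨ q = 3 ∨ 2 = 3
¬(p ∨ q) = ¬3 = 0
p → p = 3 → 3 = 4
¬(p ∨ q) → (p → p) = 0 → 4 = 4
¬p = ¬3 = 0
q → r = 2 → 2 = 4
(q → r) → r = 4 → 2 = 2
¬p → ((q → r) → r) = 0 → 2 = 4
(¬(p ∨ q) → (p → p)) → (¬p → ((q → r) → r)) = 4 → 4 = 4
(((p → q) ∨ ¬p) ∨ ¬(p ↔ (q → p))) → ((¬(p ∨ q) → (p → p)) → (¬p → ((q → r) → r))) = 2 → 4 = 4
r ↔ r = 2 ↔ 2 = 4
(r ↔ r) → p = 4 → 3 = 3
¬((r ↔ r) → p) = ¬3 = 0
q → r = 2 → 2 = 4
(q → r) → p = 4 → 3 = 3
¬((r ↔ r) → p) ↔ ((q → r) → p) = 0 ↔ 3 = 0
((((p → q) ∨ ¬p) ∨ ¬(p ↔ (q → p))) → ((¬(p ∨ q) → (p → p)) → (¬p → ((q → r) → r)))) → (¬((r ↔ r) → p) ↔ ((q → r) → p)) = 4 → 0 = 0

0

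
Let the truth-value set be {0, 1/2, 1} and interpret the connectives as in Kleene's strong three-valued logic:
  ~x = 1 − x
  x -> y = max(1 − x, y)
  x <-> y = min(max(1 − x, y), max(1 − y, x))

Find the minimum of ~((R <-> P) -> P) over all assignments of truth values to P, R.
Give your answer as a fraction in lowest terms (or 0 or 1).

Take P = 0, R = 1:
R <-> P = 1 <-> 0 = 0
(R <-> P) -> P = 0 -> 0 = 1
~((R <-> P) -> P) = ~1 = 0
No assignment yields a value below 0, so this is the minimum.

0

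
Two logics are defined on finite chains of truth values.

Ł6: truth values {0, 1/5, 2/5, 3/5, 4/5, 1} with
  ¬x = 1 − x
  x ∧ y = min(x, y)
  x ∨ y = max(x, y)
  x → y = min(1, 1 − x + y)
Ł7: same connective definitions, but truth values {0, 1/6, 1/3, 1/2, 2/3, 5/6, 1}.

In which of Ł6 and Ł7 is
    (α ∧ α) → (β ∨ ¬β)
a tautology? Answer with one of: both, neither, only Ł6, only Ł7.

In Ł6: at α = 4/5, β = 2/5 the value is 4/5 — not a tautology.
In Ł7: at α = 2/3, β = 1/2 the value is 5/6 — not a tautology.

neither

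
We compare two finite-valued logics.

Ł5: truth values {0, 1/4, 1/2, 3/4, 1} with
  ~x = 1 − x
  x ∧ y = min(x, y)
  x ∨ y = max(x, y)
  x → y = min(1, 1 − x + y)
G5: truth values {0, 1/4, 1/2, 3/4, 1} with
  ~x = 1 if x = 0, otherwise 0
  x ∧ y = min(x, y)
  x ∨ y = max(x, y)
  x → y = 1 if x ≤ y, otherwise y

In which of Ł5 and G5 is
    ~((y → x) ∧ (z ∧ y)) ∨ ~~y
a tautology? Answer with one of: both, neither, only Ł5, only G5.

In Ł5: at x = 0, y = 1/4, z = 1/4 the value is 3/4 — not a tautology.
In G5: every assignment gives 1 — tautology.

only G5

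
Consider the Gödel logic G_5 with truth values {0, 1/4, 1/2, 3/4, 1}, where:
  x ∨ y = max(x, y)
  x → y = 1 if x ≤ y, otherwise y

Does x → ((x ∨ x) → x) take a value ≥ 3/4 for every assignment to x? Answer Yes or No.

Yes

x = 0 ↦ 1
x = 1/4 ↦ 1
x = 1/2 ↦ 1
x = 3/4 ↦ 1
x = 1 ↦ 1
Every assignment gives a value ≥ 3/4.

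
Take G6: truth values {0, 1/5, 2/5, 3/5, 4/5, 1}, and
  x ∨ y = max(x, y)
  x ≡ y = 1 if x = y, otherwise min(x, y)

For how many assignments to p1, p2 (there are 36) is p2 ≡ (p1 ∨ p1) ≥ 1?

6

value 1: 6 assignments (counts)
value 4/5: 2 assignments
value 3/5: 4 assignments
value 2/5: 6 assignments
value 1/5: 8 assignments
value 0: 10 assignments
So 6 of the 36 assignments meet the threshold.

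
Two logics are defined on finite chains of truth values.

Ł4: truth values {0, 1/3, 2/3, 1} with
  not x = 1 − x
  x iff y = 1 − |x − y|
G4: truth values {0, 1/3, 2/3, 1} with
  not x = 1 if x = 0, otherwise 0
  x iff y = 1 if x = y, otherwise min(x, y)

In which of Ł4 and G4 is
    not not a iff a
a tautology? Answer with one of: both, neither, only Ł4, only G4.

In Ł4: every assignment gives 1 — tautology.
In G4: at a = 1/3 the value is 1/3 — not a tautology.

only Ł4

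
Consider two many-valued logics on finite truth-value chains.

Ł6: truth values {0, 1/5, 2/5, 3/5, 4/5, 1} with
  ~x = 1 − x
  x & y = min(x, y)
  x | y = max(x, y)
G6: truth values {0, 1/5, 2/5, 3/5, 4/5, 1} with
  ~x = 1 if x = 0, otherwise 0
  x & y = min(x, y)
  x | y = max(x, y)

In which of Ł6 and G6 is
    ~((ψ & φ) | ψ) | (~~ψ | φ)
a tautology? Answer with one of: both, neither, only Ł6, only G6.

only G6

In Ł6: at φ = 0, ψ = 1/5 the value is 4/5 — not a tautology.
In G6: every assignment gives 1 — tautology.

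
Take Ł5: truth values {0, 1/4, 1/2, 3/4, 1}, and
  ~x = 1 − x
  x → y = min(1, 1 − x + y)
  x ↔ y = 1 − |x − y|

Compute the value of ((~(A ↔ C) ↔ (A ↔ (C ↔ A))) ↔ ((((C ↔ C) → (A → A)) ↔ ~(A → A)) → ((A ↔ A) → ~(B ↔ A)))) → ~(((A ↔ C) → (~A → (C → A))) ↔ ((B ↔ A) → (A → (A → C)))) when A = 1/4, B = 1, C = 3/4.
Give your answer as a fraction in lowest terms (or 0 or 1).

A ↔ C = 1/4 ↔ 3/4 = 1/2
~(A ↔ C) = ~1/2 = 1/2
C ↔ A = 3/4 ↔ 1/4 = 1/2
A ↔ (C ↔ A) = 1/4 ↔ 1/2 = 3/4
~(A ↔ C) ↔ (A ↔ (C ↔ A)) = 1/2 ↔ 3/4 = 3/4
C ↔ C = 3/4 ↔ 3/4 = 1
A → A = 1/4 → 1/4 = 1
(C ↔ C) → (A → A) = 1 → 1 = 1
A → A = 1/4 → 1/4 = 1
~(A → A) = ~1 = 0
((C ↔ C) → (A → A)) ↔ ~(A → A) = 1 ↔ 0 = 0
A ↔ A = 1/4 ↔ 1/4 = 1
B ↔ A = 1 ↔ 1/4 = 1/4
~(B ↔ A) = ~1/4 = 3/4
(A ↔ A) → ~(B ↔ A) = 1 → 3/4 = 3/4
(((C ↔ C) → (A → A)) ↔ ~(A → A)) → ((A ↔ A) → ~(B ↔ A)) = 0 → 3/4 = 1
(~(A ↔ C) ↔ (A ↔ (C ↔ A))) ↔ ((((C ↔ C) → (A → A)) ↔ ~(A → A)) → ((A ↔ A) → ~(B ↔ A))) = 3/4 ↔ 1 = 3/4
A ↔ C = 1/4 ↔ 3/4 = 1/2
~A = ~1/4 = 3/4
C → A = 3/4 → 1/4 = 1/2
~A → (C → A) = 3/4 → 1/2 = 3/4
(A ↔ C) → (~A → (C → A)) = 1/2 → 3/4 = 1
B ↔ A = 1 ↔ 1/4 = 1/4
A → C = 1/4 → 3/4 = 1
A → (A → C) = 1/4 → 1 = 1
(B ↔ A) → (A → (A → C)) = 1/4 → 1 = 1
((A ↔ C) → (~A → (C → A))) ↔ ((B ↔ A) → (A → (A → C))) = 1 ↔ 1 = 1
~(((A ↔ C) → (~A → (C → A))) ↔ ((B ↔ A) → (A → (A → C)))) = ~1 = 0
((~(A ↔ C) ↔ (A ↔ (C ↔ A))) ↔ ((((C ↔ C) → (A → A)) ↔ ~(A → A)) → ((A ↔ A) → ~(B ↔ A)))) → ~(((A ↔ C) → (~A → (C → A))) ↔ ((B ↔ A) → (A → (A → C)))) = 3/4 → 0 = 1/4

1/4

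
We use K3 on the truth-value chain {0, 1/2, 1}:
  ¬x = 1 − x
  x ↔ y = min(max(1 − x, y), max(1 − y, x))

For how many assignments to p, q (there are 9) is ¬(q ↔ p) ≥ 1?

2

p = 0, q = 0 ↦ 0  <
p = 0, q = 1/2 ↦ 1/2  <
p = 0, q = 1 ↦ 1  ≥
p = 1/2, q = 0 ↦ 1/2  <
p = 1/2, q = 1/2 ↦ 1/2  <
p = 1/2, q = 1 ↦ 1/2  <
p = 1, q = 0 ↦ 1  ≥
p = 1, q = 1/2 ↦ 1/2  <
p = 1, q = 1 ↦ 0  <
So 2 of the 9 assignments meet the threshold.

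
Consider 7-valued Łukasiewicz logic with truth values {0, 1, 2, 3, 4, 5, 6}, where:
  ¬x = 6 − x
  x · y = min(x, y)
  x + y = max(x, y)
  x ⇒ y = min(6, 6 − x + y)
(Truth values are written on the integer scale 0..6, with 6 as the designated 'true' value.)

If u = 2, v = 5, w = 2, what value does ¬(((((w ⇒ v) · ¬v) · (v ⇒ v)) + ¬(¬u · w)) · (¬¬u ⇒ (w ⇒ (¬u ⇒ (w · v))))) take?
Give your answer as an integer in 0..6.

w ⇒ v = 2 ⇒ 5 = 6
¬v = ¬5 = 1
(w ⇒ v) · ¬v = 6 · 1 = 1
v ⇒ v = 5 ⇒ 5 = 6
((w ⇒ v) · ¬v) · (v ⇒ v) = 1 · 6 = 1
¬u = ¬2 = 4
¬u · w = 4 · 2 = 2
¬(¬u · w) = ¬2 = 4
(((w ⇒ v) · ¬v) · (v ⇒ v)) + ¬(¬u · w) = 1 + 4 = 4
¬u = ¬2 = 4
¬¬u = ¬4 = 2
¬u = ¬2 = 4
w · v = 2 · 5 = 2
¬u ⇒ (w · v) = 4 ⇒ 2 = 4
w ⇒ (¬u ⇒ (w · v)) = 2 ⇒ 4 = 6
¬¬u ⇒ (w ⇒ (¬u ⇒ (w · v))) = 2 ⇒ 6 = 6
((((w ⇒ v) · ¬v) · (v ⇒ v)) + ¬(¬u · w)) · (¬¬u ⇒ (w ⇒ (¬u ⇒ (w · v)))) = 4 · 6 = 4
¬(((((w ⇒ v) · ¬v) · (v ⇒ v)) + ¬(¬u · w)) · (¬¬u ⇒ (w ⇒ (¬u ⇒ (w · v))))) = ¬4 = 2

2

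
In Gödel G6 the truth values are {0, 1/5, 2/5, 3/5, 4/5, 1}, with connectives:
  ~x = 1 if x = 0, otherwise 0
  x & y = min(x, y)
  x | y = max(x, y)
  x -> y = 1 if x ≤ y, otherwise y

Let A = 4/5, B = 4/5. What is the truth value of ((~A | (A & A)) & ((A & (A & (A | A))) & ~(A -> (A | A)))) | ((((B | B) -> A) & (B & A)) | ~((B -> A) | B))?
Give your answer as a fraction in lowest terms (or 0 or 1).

4/5

~A = ~4/5 = 0
A & A = 4/5 & 4/5 = 4/5
~A | (A & A) = 0 | 4/5 = 4/5
A | A = 4/5 | 4/5 = 4/5
A & (A | A) = 4/5 & 4/5 = 4/5
A & (A & (A | A)) = 4/5 & 4/5 = 4/5
A | A = 4/5 | 4/5 = 4/5
A -> (A | A) = 4/5 -> 4/5 = 1
~(A -> (A | A)) = ~1 = 0
(A & (A & (A | A))) & ~(A -> (A | A)) = 4/5 & 0 = 0
(~A | (A & A)) & ((A & (A & (A | A))) & ~(A -> (A | A))) = 4/5 & 0 = 0
B | B = 4/5 | 4/5 = 4/5
(B | B) -> A = 4/5 -> 4/5 = 1
B & A = 4/5 & 4/5 = 4/5
((B | B) -> A) & (B & A) = 1 & 4/5 = 4/5
B -> A = 4/5 -> 4/5 = 1
(B -> A) | B = 1 | 4/5 = 1
~((B -> A) | B) = ~1 = 0
(((B | B) -> A) & (B & A)) | ~((B -> A) | B) = 4/5 | 0 = 4/5
((~A | (A & A)) & ((A & (A & (A | A))) & ~(A -> (A | A)))) | ((((B | B) -> A) & (B & A)) | ~((B -> A) | B)) = 0 | 4/5 = 4/5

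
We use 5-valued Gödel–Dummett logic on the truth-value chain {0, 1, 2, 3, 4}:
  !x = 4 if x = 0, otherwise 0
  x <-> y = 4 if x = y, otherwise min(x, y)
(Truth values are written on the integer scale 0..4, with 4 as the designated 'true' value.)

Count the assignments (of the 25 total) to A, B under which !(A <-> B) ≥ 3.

8

value 4: 8 assignments (counts)
value 0: 17 assignments
So 8 of the 25 assignments meet the threshold.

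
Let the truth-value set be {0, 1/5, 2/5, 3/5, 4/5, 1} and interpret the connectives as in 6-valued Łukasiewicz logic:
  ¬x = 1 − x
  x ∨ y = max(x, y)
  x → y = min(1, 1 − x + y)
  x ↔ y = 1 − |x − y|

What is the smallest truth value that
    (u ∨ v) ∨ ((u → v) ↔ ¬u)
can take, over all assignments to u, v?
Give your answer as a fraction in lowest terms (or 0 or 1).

3/5

Take u = 2/5, v = 2/5:
u ∨ v = 2/5 ∨ 2/5 = 2/5
u → v = 2/5 → 2/5 = 1
¬u = ¬2/5 = 3/5
(u → v) ↔ ¬u = 1 ↔ 3/5 = 3/5
(u ∨ v) ∨ ((u → v) ↔ ¬u) = 2/5 ∨ 3/5 = 3/5
No assignment yields a value below 3/5, so this is the minimum.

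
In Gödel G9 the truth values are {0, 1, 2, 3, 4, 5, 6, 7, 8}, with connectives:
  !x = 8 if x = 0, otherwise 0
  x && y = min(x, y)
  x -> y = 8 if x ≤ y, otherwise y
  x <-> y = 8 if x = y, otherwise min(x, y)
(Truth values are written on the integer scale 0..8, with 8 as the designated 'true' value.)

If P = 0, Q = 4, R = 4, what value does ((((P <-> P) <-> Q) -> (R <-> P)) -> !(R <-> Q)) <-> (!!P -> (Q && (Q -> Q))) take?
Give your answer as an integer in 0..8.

8

P <-> P = 0 <-> 0 = 8
(P <-> P) <-> Q = 8 <-> 4 = 4
R <-> P = 4 <-> 0 = 0
((P <-> P) <-> Q) -> (R <-> P) = 4 -> 0 = 0
R <-> Q = 4 <-> 4 = 8
!(R <-> Q) = !8 = 0
(((P <-> P) <-> Q) -> (R <-> P)) -> !(R <-> Q) = 0 -> 0 = 8
!P = !0 = 8
!!P = !8 = 0
Q -> Q = 4 -> 4 = 8
Q && (Q -> Q) = 4 && 8 = 4
!!P -> (Q && (Q -> Q)) = 0 -> 4 = 8
((((P <-> P) <-> Q) -> (R <-> P)) -> !(R <-> Q)) <-> (!!P -> (Q && (Q -> Q))) = 8 <-> 8 = 8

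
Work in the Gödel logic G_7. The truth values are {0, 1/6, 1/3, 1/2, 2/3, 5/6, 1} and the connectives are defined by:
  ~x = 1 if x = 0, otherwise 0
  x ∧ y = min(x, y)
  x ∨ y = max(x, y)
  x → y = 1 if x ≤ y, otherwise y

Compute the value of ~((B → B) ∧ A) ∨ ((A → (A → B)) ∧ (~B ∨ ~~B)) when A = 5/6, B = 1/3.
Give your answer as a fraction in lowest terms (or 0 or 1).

1/3

B → B = 1/3 → 1/3 = 1
(B → B) ∧ A = 1 ∧ 5/6 = 5/6
~((B → B) ∧ A) = ~5/6 = 0
A → B = 5/6 → 1/3 = 1/3
A → (A → B) = 5/6 → 1/3 = 1/3
~B = ~1/3 = 0
~B = ~1/3 = 0
~~B = ~0 = 1
~B ∨ ~~B = 0 ∨ 1 = 1
(A → (A → B)) ∧ (~B ∨ ~~B) = 1/3 ∧ 1 = 1/3
~((B → B) ∧ A) ∨ ((A → (A → B)) ∧ (~B ∨ ~~B)) = 0 ∨ 1/3 = 1/3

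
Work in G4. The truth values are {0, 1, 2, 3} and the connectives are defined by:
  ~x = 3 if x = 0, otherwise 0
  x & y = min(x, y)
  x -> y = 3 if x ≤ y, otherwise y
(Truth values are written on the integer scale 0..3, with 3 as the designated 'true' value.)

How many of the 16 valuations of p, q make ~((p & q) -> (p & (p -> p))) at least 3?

p = 0, q = 0 ↦ 0  <
p = 0, q = 1 ↦ 0  <
p = 0, q = 2 ↦ 0  <
p = 0, q = 3 ↦ 0  <
p = 1, q = 0 ↦ 0  <
p = 1, q = 1 ↦ 0  <
p = 1, q = 2 ↦ 0  <
p = 1, q = 3 ↦ 0  <
p = 2, q = 0 ↦ 0  <
p = 2, q = 1 ↦ 0  <
p = 2, q = 2 ↦ 0  <
p = 2, q = 3 ↦ 0  <
p = 3, q = 0 ↦ 0  <
p = 3, q = 1 ↦ 0  <
p = 3, q = 2 ↦ 0  <
p = 3, q = 3 ↦ 0  <
So 0 of the 16 assignments meet the threshold.

0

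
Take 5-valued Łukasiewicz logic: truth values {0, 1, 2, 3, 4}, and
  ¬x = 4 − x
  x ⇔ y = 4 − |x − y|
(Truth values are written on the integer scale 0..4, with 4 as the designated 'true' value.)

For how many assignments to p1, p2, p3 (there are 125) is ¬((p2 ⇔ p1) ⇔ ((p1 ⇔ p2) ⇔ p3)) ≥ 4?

value 4: 7 assignments (counts)
value 3: 11 assignments
value 2: 29 assignments
value 1: 39 assignments
value 0: 39 assignments
So 7 of the 125 assignments meet the threshold.

7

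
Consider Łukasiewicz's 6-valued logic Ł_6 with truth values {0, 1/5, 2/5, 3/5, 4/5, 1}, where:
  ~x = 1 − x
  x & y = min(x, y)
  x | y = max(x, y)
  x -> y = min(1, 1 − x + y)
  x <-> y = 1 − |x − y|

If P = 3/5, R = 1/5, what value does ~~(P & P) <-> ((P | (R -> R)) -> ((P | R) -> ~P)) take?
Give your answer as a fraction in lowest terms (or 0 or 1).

4/5

P & P = 3/5 & 3/5 = 3/5
~(P & P) = ~3/5 = 2/5
~~(P & P) = ~2/5 = 3/5
R -> R = 1/5 -> 1/5 = 1
P | (R -> R) = 3/5 | 1 = 1
P | R = 3/5 | 1/5 = 3/5
~P = ~3/5 = 2/5
(P | R) -> ~P = 3/5 -> 2/5 = 4/5
(P | (R -> R)) -> ((P | R) -> ~P) = 1 -> 4/5 = 4/5
~~(P & P) <-> ((P | (R -> R)) -> ((P | R) -> ~P)) = 3/5 <-> 4/5 = 4/5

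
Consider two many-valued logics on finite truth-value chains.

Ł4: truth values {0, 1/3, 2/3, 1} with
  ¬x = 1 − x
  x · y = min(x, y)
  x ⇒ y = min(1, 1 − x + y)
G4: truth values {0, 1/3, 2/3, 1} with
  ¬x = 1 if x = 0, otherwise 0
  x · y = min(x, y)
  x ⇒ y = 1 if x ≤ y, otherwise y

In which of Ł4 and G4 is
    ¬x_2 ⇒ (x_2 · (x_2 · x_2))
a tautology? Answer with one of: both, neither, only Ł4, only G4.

neither

In Ł4: at x_2 = 0 the value is 0 — not a tautology.
In G4: at x_2 = 0 the value is 0 — not a tautology.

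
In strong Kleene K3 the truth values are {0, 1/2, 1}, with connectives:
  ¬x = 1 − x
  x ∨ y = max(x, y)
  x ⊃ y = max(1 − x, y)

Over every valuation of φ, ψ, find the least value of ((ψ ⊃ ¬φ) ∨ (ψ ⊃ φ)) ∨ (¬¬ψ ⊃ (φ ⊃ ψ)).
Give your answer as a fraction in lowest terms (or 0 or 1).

Take φ = 1/2, ψ = 1/2:
¬φ = ¬1/2 = 1/2
ψ ⊃ ¬φ = 1/2 ⊃ 1/2 = 1/2
ψ ⊃ φ = 1/2 ⊃ 1/2 = 1/2
(ψ ⊃ ¬φ) ∨ (ψ ⊃ φ) = 1/2 ∨ 1/2 = 1/2
¬ψ = ¬1/2 = 1/2
¬¬ψ = ¬1/2 = 1/2
φ ⊃ ψ = 1/2 ⊃ 1/2 = 1/2
¬¬ψ ⊃ (φ ⊃ ψ) = 1/2 ⊃ 1/2 = 1/2
((ψ ⊃ ¬φ) ∨ (ψ ⊃ φ)) ∨ (¬¬ψ ⊃ (φ ⊃ ψ)) = 1/2 ∨ 1/2 = 1/2
No assignment yields a value below 1/2, so this is the minimum.

1/2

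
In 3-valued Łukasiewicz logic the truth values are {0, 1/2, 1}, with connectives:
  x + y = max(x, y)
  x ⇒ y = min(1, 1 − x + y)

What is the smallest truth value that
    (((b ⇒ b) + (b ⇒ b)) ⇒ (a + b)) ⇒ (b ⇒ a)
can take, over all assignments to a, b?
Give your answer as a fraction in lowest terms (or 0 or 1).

0

Take a = 0, b = 1:
b ⇒ b = 1 ⇒ 1 = 1
b ⇒ b = 1 ⇒ 1 = 1
(b ⇒ b) + (b ⇒ b) = 1 + 1 = 1
a + b = 0 + 1 = 1
((b ⇒ b) + (b ⇒ b)) ⇒ (a + b) = 1 ⇒ 1 = 1
b ⇒ a = 1 ⇒ 0 = 0
(((b ⇒ b) + (b ⇒ b)) ⇒ (a + b)) ⇒ (b ⇒ a) = 1 ⇒ 0 = 0
No assignment yields a value below 0, so this is the minimum.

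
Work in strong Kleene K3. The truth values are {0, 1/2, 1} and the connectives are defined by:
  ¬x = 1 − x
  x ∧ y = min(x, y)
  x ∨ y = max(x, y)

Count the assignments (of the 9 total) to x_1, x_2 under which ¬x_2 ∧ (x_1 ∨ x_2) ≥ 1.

1

x_1 = 0, x_2 = 0 ↦ 0  <
x_1 = 0, x_2 = 1/2 ↦ 1/2  <
x_1 = 0, x_2 = 1 ↦ 0  <
x_1 = 1/2, x_2 = 0 ↦ 1/2  <
x_1 = 1/2, x_2 = 1/2 ↦ 1/2  <
x_1 = 1/2, x_2 = 1 ↦ 0  <
x_1 = 1, x_2 = 0 ↦ 1  ≥
x_1 = 1, x_2 = 1/2 ↦ 1/2  <
x_1 = 1, x_2 = 1 ↦ 0  <
So 1 of the 9 assignments meets the threshold.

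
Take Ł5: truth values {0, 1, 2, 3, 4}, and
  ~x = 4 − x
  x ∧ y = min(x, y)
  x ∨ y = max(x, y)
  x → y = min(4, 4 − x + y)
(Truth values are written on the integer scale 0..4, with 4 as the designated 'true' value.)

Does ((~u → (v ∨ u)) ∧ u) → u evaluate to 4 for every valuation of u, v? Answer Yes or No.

Yes

At u = 4, v = 1, for instance:
~u = ~4 = 0
v ∨ u = 1 ∨ 4 = 4
~u → (v ∨ u) = 0 → 4 = 4
(~u → (v ∨ u)) ∧ u = 4 ∧ 4 = 4
((~u → (v ∨ u)) ∧ u) → u = 4 → 4 = 4
and checking the remaining 24 assignments likewise gives ≥ 4 in every case.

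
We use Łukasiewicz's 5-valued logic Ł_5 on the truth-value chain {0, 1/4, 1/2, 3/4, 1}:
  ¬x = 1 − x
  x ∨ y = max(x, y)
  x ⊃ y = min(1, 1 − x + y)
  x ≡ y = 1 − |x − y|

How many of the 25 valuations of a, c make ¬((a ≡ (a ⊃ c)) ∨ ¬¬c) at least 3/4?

5

value 1: 2 assignments (counts)
value 3/4: 3 assignments (counts)
value 1/2: 6 assignments
value 1/4: 7 assignments
value 0: 7 assignments
So 5 of the 25 assignments meet the threshold.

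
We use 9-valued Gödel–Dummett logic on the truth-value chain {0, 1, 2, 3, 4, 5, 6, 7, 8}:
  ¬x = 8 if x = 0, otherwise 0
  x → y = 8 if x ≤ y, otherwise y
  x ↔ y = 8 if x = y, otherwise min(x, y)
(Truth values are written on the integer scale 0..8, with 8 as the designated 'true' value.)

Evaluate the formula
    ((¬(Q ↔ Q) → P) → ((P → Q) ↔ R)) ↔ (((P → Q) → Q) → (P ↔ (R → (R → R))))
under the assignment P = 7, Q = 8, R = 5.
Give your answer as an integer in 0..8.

5

Q ↔ Q = 8 ↔ 8 = 8
¬(Q ↔ Q) = ¬8 = 0
¬(Q ↔ Q) → P = 0 → 7 = 8
P → Q = 7 → 8 = 8
(P → Q) ↔ R = 8 ↔ 5 = 5
(¬(Q ↔ Q) → P) → ((P → Q) ↔ R) = 8 → 5 = 5
P → Q = 7 → 8 = 8
(P → Q) → Q = 8 → 8 = 8
R → R = 5 → 5 = 8
R → (R → R) = 5 → 8 = 8
P ↔ (R → (R → R)) = 7 ↔ 8 = 7
((P → Q) → Q) → (P ↔ (R → (R → R))) = 8 → 7 = 7
((¬(Q ↔ Q) → P) → ((P → Q) ↔ R)) ↔ (((P → Q) → Q) → (P ↔ (R → (R → R)))) = 5 ↔ 7 = 5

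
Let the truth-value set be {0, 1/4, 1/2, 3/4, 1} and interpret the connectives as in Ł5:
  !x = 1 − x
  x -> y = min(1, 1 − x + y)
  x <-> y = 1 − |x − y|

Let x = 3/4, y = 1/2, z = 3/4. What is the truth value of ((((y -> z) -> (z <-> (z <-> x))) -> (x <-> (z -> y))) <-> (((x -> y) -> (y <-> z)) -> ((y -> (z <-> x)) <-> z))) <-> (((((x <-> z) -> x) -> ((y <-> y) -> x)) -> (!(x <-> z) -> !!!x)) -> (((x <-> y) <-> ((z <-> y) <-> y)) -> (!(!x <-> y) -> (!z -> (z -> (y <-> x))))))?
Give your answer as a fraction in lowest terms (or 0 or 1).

y -> z = 1/2 -> 3/4 = 1
z <-> x = 3/4 <-> 3/4 = 1
z <-> (z <-> x) = 3/4 <-> 1 = 3/4
(y -> z) -> (z <-> (z <-> x)) = 1 -> 3/4 = 3/4
z -> y = 3/4 -> 1/2 = 3/4
x <-> (z -> y) = 3/4 <-> 3/4 = 1
((y -> z) -> (z <-> (z <-> x))) -> (x <-> (z -> y)) = 3/4 -> 1 = 1
x -> y = 3/4 -> 1/2 = 3/4
y <-> z = 1/2 <-> 3/4 = 3/4
(x -> y) -> (y <-> z) = 3/4 -> 3/4 = 1
z <-> x = 3/4 <-> 3/4 = 1
y -> (z <-> x) = 1/2 -> 1 = 1
(y -> (z <-> x)) <-> z = 1 <-> 3/4 = 3/4
((x -> y) -> (y <-> z)) -> ((y -> (z <-> x)) <-> z) = 1 -> 3/4 = 3/4
(((y -> z) -> (z <-> (z <-> x))) -> (x <-> (z -> y))) <-> (((x -> y) -> (y <-> z)) -> ((y -> (z <-> x)) <-> z)) = 1 <-> 3/4 = 3/4
x <-> z = 3/4 <-> 3/4 = 1
(x <-> z) -> x = 1 -> 3/4 = 3/4
y <-> y = 1/2 <-> 1/2 = 1
(y <-> y) -> x = 1 -> 3/4 = 3/4
((x <-> z) -> x) -> ((y <-> y) -> x) = 3/4 -> 3/4 = 1
x <-> z = 3/4 <-> 3/4 = 1
!(x <-> z) = !1 = 0
!x = !3/4 = 1/4
!!x = !1/4 = 3/4
!!!x = !3/4 = 1/4
!(x <-> z) -> !!!x = 0 -> 1/4 = 1
(((x <-> z) -> x) -> ((y <-> y) -> x)) -> (!(x <-> z) -> !!!x) = 1 -> 1 = 1
x <-> y = 3/4 <-> 1/2 = 3/4
z <-> y = 3/4 <-> 1/2 = 3/4
(z <-> y) <-> y = 3/4 <-> 1/2 = 3/4
(x <-> y) <-> ((z <-> y) <-> y) = 3/4 <-> 3/4 = 1
!x = !3/4 = 1/4
!x <-> y = 1/4 <-> 1/2 = 3/4
!(!x <-> y) = !3/4 = 1/4
!z = !3/4 = 1/4
y <-> x = 1/2 <-> 3/4 = 3/4
z -> (y <-> x) = 3/4 -> 3/4 = 1
!z -> (z -> (y <-> x)) = 1/4 -> 1 = 1
!(!x <-> y) -> (!z -> (z -> (y <-> x))) = 1/4 -> 1 = 1
((x <-> y) <-> ((z <-> y) <-> y)) -> (!(!x <-> y) -> (!z -> (z -> (y <-> x)))) = 1 -> 1 = 1
((((x <-> z) -> x) -> ((y <-> y) -> x)) -> (!(x <-> z) -> !!!x)) -> (((x <-> y) <-> ((z <-> y) <-> y)) -> (!(!x <-> y) -> (!z -> (z -> (y <-> x))))) = 1 -> 1 = 1
((((y -> z) -> (z <-> (z <-> x))) -> (x <-> (z -> y))) <-> (((x -> y) -> (y <-> z)) -> ((y -> (z <-> x)) <-> z))) <-> (((((x <-> z) -> x) -> ((y <-> y) -> x)) -> (!(x <-> z) -> !!!x)) -> (((x <-> y) <-> ((z <-> y) <-> y)) -> (!(!x <-> y) -> (!z -> (z -> (y <-> x)))))) = 3/4 <-> 1 = 3/4

3/4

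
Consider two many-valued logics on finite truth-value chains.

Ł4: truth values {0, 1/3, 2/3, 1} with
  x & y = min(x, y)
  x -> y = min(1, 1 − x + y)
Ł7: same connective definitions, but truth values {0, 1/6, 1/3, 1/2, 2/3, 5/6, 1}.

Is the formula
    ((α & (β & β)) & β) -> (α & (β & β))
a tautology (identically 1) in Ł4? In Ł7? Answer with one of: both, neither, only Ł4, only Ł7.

both

In Ł4: every assignment gives 1 — tautology.
In Ł7: every assignment gives 1 — tautology.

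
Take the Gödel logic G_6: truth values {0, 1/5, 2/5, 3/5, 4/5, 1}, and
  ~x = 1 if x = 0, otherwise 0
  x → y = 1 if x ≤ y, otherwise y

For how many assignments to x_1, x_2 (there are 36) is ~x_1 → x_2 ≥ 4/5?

value 1: 31 assignments (counts)
value 4/5: 1 assignment (counts)
value 3/5: 1 assignment
value 2/5: 1 assignment
value 1/5: 1 assignment
value 0: 1 assignment
So 32 of the 36 assignments meet the threshold.

32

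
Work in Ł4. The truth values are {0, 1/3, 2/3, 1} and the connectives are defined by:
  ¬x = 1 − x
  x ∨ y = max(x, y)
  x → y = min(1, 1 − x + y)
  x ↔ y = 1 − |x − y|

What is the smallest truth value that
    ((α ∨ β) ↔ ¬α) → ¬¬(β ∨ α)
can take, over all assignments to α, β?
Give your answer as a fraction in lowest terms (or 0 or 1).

Take α = 1/3, β = 0:
α ∨ β = 1/3 ∨ 0 = 1/3
¬α = ¬1/3 = 2/3
(α ∨ β) ↔ ¬α = 1/3 ↔ 2/3 = 2/3
β ∨ α = 0 ∨ 1/3 = 1/3
¬(β ∨ α) = ¬1/3 = 2/3
¬¬(β ∨ α) = ¬2/3 = 1/3
((α ∨ β) ↔ ¬α) → ¬¬(β ∨ α) = 2/3 → 1/3 = 2/3
No assignment yields a value below 2/3, so this is the minimum.

2/3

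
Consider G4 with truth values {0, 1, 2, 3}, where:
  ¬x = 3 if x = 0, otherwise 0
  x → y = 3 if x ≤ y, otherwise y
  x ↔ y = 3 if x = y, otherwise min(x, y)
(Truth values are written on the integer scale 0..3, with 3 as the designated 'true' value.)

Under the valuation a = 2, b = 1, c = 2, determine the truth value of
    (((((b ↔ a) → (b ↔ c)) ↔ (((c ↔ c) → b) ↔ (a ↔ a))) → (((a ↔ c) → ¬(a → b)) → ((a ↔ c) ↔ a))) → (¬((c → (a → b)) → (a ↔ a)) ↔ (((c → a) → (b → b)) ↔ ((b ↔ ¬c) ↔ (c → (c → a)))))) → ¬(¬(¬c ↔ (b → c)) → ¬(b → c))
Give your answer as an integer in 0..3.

b ↔ a = 1 ↔ 2 = 1
b ↔ c = 1 ↔ 2 = 1
(b ↔ a) → (b ↔ c) = 1 → 1 = 3
c ↔ c = 2 ↔ 2 = 3
(c ↔ c) → b = 3 → 1 = 1
a ↔ a = 2 ↔ 2 = 3
((c ↔ c) → b) ↔ (a ↔ a) = 1 ↔ 3 = 1
((b ↔ a) → (b ↔ c)) ↔ (((c ↔ c) → b) ↔ (a ↔ a)) = 3 ↔ 1 = 1
a ↔ c = 2 ↔ 2 = 3
a → b = 2 → 1 = 1
¬(a → b) = ¬1 = 0
(a ↔ c) → ¬(a → b) = 3 → 0 = 0
a ↔ c = 2 ↔ 2 = 3
(a ↔ c) ↔ a = 3 ↔ 2 = 2
((a ↔ c) → ¬(a → b)) → ((a ↔ c) ↔ a) = 0 → 2 = 3
(((b ↔ a) → (b ↔ c)) ↔ (((c ↔ c) → b) ↔ (a ↔ a))) → (((a ↔ c) → ¬(a → b)) → ((a ↔ c) ↔ a)) = 1 → 3 = 3
a → b = 2 → 1 = 1
c → (a → b) = 2 → 1 = 1
a ↔ a = 2 ↔ 2 = 3
(c → (a → b)) → (a ↔ a) = 1 → 3 = 3
¬((c → (a → b)) → (a ↔ a)) = ¬3 = 0
c → a = 2 → 2 = 3
b → b = 1 → 1 = 3
(c → a) → (b → b) = 3 → 3 = 3
¬c = ¬2 = 0
b ↔ ¬c = 1 ↔ 0 = 0
c → a = 2 → 2 = 3
c → (c → a) = 2 → 3 = 3
(b ↔ ¬c) ↔ (c → (c → a)) = 0 ↔ 3 = 0
((c → a) → (b → b)) ↔ ((b ↔ ¬c) ↔ (c → (c → a))) = 3 ↔ 0 = 0
¬((c → (a → b)) → (a ↔ a)) ↔ (((c → a) → (b → b)) ↔ ((b ↔ ¬c) ↔ (c → (c → a)))) = 0 ↔ 0 = 3
((((b ↔ a) → (b ↔ c)) ↔ (((c ↔ c) → b) ↔ (a ↔ a))) → (((a ↔ c) → ¬(a → b)) → ((a ↔ c) ↔ a))) → (¬((c → (a → b)) → (a ↔ a)) ↔ (((c → a) → (b → b)) ↔ ((b ↔ ¬c) ↔ (c → (c → a))))) = 3 → 3 = 3
¬c = ¬2 = 0
b → c = 1 → 2 = 3
¬c ↔ (b → c) = 0 ↔ 3 = 0
¬(¬c ↔ (b → c)) = ¬0 = 3
b → c = 1 → 2 = 3
¬(b → c) = ¬3 = 0
¬(¬c ↔ (b → c)) → ¬(b → c) = 3 → 0 = 0
¬(¬(¬c ↔ (b → c)) → ¬(b → c)) = ¬0 = 3
(((((b ↔ a) → (b ↔ c)) ↔ (((c ↔ c) → b) ↔ (a ↔ a))) → (((a ↔ c) → ¬(a → b)) → ((a ↔ c) ↔ a))) → (¬((c → (a → b)) → (a ↔ a)) ↔ (((c → a) → (b → b)) ↔ ((b ↔ ¬c) ↔ (c → (c → a)))))) → ¬(¬(¬c ↔ (b → c)) → ¬(b → c)) = 3 → 3 = 3

3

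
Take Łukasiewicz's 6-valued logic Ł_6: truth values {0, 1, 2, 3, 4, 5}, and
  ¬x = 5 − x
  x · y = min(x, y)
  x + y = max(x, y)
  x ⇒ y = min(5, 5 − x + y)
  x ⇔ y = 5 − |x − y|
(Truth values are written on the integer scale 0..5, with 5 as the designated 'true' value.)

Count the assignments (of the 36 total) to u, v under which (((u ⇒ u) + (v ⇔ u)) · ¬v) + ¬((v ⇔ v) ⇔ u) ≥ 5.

value 5: 11 assignments (counts)
value 4: 9 assignments
value 3: 7 assignments
value 2: 5 assignments
value 1: 3 assignments
value 0: 1 assignment
So 11 of the 36 assignments meet the threshold.

11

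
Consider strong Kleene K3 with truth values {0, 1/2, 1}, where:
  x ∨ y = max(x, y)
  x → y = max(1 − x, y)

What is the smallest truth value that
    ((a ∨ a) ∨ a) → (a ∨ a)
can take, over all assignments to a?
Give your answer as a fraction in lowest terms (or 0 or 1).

1/2

Take a = 1/2:
a ∨ a = 1/2 ∨ 1/2 = 1/2
(a ∨ a) ∨ a = 1/2 ∨ 1/2 = 1/2
a ∨ a = 1/2 ∨ 1/2 = 1/2
((a ∨ a) ∨ a) → (a ∨ a) = 1/2 → 1/2 = 1/2
No assignment yields a value below 1/2, so this is the minimum.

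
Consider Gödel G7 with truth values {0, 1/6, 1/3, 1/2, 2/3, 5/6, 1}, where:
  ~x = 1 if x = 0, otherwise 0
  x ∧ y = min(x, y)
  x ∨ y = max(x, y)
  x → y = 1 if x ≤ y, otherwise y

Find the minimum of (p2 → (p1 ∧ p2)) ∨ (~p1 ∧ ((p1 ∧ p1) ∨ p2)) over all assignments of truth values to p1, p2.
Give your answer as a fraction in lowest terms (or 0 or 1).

1/6

Take p1 = 0, p2 = 1/6:
p1 ∧ p2 = 0 ∧ 1/6 = 0
p2 → (p1 ∧ p2) = 1/6 → 0 = 0
~p1 = ~0 = 1
p1 ∧ p1 = 0 ∧ 0 = 0
(p1 ∧ p1) ∨ p2 = 0 ∨ 1/6 = 1/6
~p1 ∧ ((p1 ∧ p1) ∨ p2) = 1 ∧ 1/6 = 1/6
(p2 → (p1 ∧ p2)) ∨ (~p1 ∧ ((p1 ∧ p1) ∨ p2)) = 0 ∨ 1/6 = 1/6
No assignment yields a value below 1/6, so this is the minimum.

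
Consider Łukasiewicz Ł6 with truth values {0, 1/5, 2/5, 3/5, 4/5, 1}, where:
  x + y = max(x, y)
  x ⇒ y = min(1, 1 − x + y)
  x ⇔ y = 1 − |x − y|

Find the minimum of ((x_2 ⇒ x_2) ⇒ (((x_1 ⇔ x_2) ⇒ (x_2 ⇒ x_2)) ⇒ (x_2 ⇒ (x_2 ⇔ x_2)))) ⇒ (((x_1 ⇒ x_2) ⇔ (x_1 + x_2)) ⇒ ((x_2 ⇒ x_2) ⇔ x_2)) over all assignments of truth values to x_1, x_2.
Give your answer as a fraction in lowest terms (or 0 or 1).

Take x_1 = 2/5, x_2 = 0:
x_2 ⇒ x_2 = 0 ⇒ 0 = 1
x_1 ⇔ x_2 = 2/5 ⇔ 0 = 3/5
x_2 ⇒ x_2 = 0 ⇒ 0 = 1
(x_1 ⇔ x_2) ⇒ (x_2 ⇒ x_2) = 3/5 ⇒ 1 = 1
x_2 ⇔ x_2 = 0 ⇔ 0 = 1
x_2 ⇒ (x_2 ⇔ x_2) = 0 ⇒ 1 = 1
((x_1 ⇔ x_2) ⇒ (x_2 ⇒ x_2)) ⇒ (x_2 ⇒ (x_2 ⇔ x_2)) = 1 ⇒ 1 = 1
(x_2 ⇒ x_2) ⇒ (((x_1 ⇔ x_2) ⇒ (x_2 ⇒ x_2)) ⇒ (x_2 ⇒ (x_2 ⇔ x_2))) = 1 ⇒ 1 = 1
x_1 ⇒ x_2 = 2/5 ⇒ 0 = 3/5
x_1 + x_2 = 2/5 + 0 = 2/5
(x_1 ⇒ x_2) ⇔ (x_1 + x_2) = 3/5 ⇔ 2/5 = 4/5
x_2 ⇒ x_2 = 0 ⇒ 0 = 1
(x_2 ⇒ x_2) ⇔ x_2 = 1 ⇔ 0 = 0
((x_1 ⇒ x_2) ⇔ (x_1 + x_2)) ⇒ ((x_2 ⇒ x_2) ⇔ x_2) = 4/5 ⇒ 0 = 1/5
((x_2 ⇒ x_2) ⇒ (((x_1 ⇔ x_2) ⇒ (x_2 ⇒ x_2)) ⇒ (x_2 ⇒ (x_2 ⇔ x_2)))) ⇒ (((x_1 ⇒ x_2) ⇔ (x_1 + x_2)) ⇒ ((x_2 ⇒ x_2) ⇔ x_2)) = 1 ⇒ 1/5 = 1/5
No assignment yields a value below 1/5, so this is the minimum.

1/5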